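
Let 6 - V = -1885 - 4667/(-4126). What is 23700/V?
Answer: 97786200/7797599 ≈ 12.541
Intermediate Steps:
V = 7797599/4126 (V = 6 - (-1885 - 4667/(-4126)) = 6 - (-1885 - 4667*(-1)/4126) = 6 - (-1885 - 1*(-4667/4126)) = 6 - (-1885 + 4667/4126) = 6 - 1*(-7772843/4126) = 6 + 7772843/4126 = 7797599/4126 ≈ 1889.9)
23700/V = 23700/(7797599/4126) = 23700*(4126/7797599) = 97786200/7797599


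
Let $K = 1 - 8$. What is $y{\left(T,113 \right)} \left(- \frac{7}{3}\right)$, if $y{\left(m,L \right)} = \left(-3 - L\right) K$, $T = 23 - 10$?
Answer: $- \frac{5684}{3} \approx -1894.7$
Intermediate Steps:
$K = -7$ ($K = 1 - 8 = -7$)
$T = 13$
$y{\left(m,L \right)} = 21 + 7 L$ ($y{\left(m,L \right)} = \left(-3 - L\right) \left(-7\right) = 21 + 7 L$)
$y{\left(T,113 \right)} \left(- \frac{7}{3}\right) = \left(21 + 7 \cdot 113\right) \left(- \frac{7}{3}\right) = \left(21 + 791\right) \left(\left(-7\right) \frac{1}{3}\right) = 812 \left(- \frac{7}{3}\right) = - \frac{5684}{3}$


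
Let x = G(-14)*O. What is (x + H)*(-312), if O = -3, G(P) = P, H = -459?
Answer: 130104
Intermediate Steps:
x = 42 (x = -14*(-3) = 42)
(x + H)*(-312) = (42 - 459)*(-312) = -417*(-312) = 130104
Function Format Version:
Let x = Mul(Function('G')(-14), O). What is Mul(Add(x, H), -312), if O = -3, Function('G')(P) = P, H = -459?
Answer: 130104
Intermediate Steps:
x = 42 (x = Mul(-14, -3) = 42)
Mul(Add(x, H), -312) = Mul(Add(42, -459), -312) = Mul(-417, -312) = 130104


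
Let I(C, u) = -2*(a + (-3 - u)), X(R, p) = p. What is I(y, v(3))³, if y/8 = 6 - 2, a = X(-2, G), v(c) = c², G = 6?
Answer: 1728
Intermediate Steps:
a = 6
y = 32 (y = 8*(6 - 2) = 8*4 = 32)
I(C, u) = -6 + 2*u (I(C, u) = -2*(6 + (-3 - u)) = -2*(3 - u) = -6 + 2*u)
I(y, v(3))³ = (-6 + 2*3²)³ = (-6 + 2*9)³ = (-6 + 18)³ = 12³ = 1728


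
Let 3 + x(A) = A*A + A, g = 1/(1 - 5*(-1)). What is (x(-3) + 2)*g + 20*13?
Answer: 1565/6 ≈ 260.83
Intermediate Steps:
g = ⅙ (g = 1/(1 + 5) = 1/6 = ⅙ ≈ 0.16667)
x(A) = -3 + A + A² (x(A) = -3 + (A*A + A) = -3 + (A² + A) = -3 + (A + A²) = -3 + A + A²)
(x(-3) + 2)*g + 20*13 = ((-3 - 3 + (-3)²) + 2)*(⅙) + 20*13 = ((-3 - 3 + 9) + 2)*(⅙) + 260 = (3 + 2)*(⅙) + 260 = 5*(⅙) + 260 = ⅚ + 260 = 1565/6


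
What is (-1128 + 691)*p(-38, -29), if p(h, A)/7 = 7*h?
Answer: 813694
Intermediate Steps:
p(h, A) = 49*h (p(h, A) = 7*(7*h) = 49*h)
(-1128 + 691)*p(-38, -29) = (-1128 + 691)*(49*(-38)) = -437*(-1862) = 813694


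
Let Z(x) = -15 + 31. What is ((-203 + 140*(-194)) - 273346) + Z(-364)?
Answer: -300693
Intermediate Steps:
Z(x) = 16
((-203 + 140*(-194)) - 273346) + Z(-364) = ((-203 + 140*(-194)) - 273346) + 16 = ((-203 - 27160) - 273346) + 16 = (-27363 - 273346) + 16 = -300709 + 16 = -300693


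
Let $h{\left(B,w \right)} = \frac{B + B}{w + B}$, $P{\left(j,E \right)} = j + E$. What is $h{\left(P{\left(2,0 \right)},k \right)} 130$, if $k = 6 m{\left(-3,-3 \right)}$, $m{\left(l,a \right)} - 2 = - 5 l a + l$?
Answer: $- \frac{260}{137} \approx -1.8978$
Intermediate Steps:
$P{\left(j,E \right)} = E + j$
$m{\left(l,a \right)} = 2 + l - 5 a l$ ($m{\left(l,a \right)} = 2 + \left(- 5 l a + l\right) = 2 - \left(- l + 5 a l\right) = 2 + l - 5 a l$)
$k = -276$ ($k = 6 \left(2 - 3 - \left(-15\right) \left(-3\right)\right) = 6 \left(2 - 3 - 45\right) = 6 \left(-46\right) = -276$)
$h{\left(B,w \right)} = \frac{2 B}{B + w}$
$h{\left(P{\left(2,0 \right)},k \right)} 130 = \frac{2 \left(0 + 2\right)}{\left(0 + 2\right) - 276} \cdot 130 = 2 \cdot 2 \frac{1}{2 - 276} \cdot 130 = 2 \cdot 2 \frac{1}{-274} \cdot 130 = 2 \cdot 2 \left(- \frac{1}{274}\right) 130 = \left(- \frac{2}{137}\right) 130 = - \frac{260}{137}$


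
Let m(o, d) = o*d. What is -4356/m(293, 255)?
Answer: -1452/24905 ≈ -0.058302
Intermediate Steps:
m(o, d) = d*o
-4356/m(293, 255) = -4356/(255*293) = -4356/74715 = -4356*1/74715 = -1452/24905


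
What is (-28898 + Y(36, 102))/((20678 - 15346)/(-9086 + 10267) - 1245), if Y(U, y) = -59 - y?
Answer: 34318679/1465013 ≈ 23.426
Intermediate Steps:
(-28898 + Y(36, 102))/((20678 - 15346)/(-9086 + 10267) - 1245) = (-28898 + (-59 - 1*102))/((20678 - 15346)/(-9086 + 10267) - 1245) = (-28898 + (-59 - 102))/(5332/1181 - 1245) = (-28898 - 161)/(5332*(1/1181) - 1245) = -29059/(5332/1181 - 1245) = -29059/(-1465013/1181) = -29059*(-1181/1465013) = 34318679/1465013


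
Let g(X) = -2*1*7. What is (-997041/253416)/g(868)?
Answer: 332347/1182608 ≈ 0.28103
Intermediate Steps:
g(X) = -14 (g(X) = -2*7 = -14)
(-997041/253416)/g(868) = -997041/253416/(-14) = -997041*1/253416*(-1/14) = -332347/84472*(-1/14) = 332347/1182608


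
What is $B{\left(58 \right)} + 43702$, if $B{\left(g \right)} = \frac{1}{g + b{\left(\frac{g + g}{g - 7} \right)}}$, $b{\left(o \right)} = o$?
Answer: $\frac{134339999}{3074} \approx 43702.0$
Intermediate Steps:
$B{\left(g \right)} = \frac{1}{g + \frac{2 g}{-7 + g}}$ ($B{\left(g \right)} = \frac{1}{g + \frac{g + g}{g - 7}} = \frac{1}{g + \frac{2 g}{-7 + g}}$)
$B{\left(58 \right)} + 43702 = \frac{-7 + 58}{58 \left(-5 + 58\right)} + 43702 = \frac{1}{58} \cdot \frac{1}{53} \cdot 51 + 43702 = \frac{51}{3074} + 43702 = \frac{134339999}{3074}$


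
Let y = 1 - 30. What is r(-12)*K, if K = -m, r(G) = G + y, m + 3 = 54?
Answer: 2091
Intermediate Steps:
m = 51 (m = -3 + 54 = 51)
y = -29
r(G) = -29 + G (r(G) = G - 29 = -29 + G)
K = -51 (K = -1*51 = -51)
r(-12)*K = (-29 - 12)*(-51) = -41*(-51) = 2091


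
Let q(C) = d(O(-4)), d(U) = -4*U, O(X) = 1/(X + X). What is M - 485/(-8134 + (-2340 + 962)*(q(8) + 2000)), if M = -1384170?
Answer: -3826985051425/2764823 ≈ -1.3842e+6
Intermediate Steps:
O(X) = 1/(2*X)
q(C) = ½ (q(C) = -2/(-4) = -2*(-1)/4 = -4*(-⅛) = ½)
M - 485/(-8134 + (-2340 + 962)*(q(8) + 2000)) = -1384170 - 485/(-8134 + (-2340 + 962)*(½ + 2000)) = -1384170 - 485/(-8134 - 1378*4001/2) = -1384170 - 485/(-8134 - 2756689) = -1384170 - 485/(-2764823) = -1384170 - (-1)*485/2764823 = -1384170 - 1*(-485/2764823) = -1384170 + 485/2764823 = -3826985051425/2764823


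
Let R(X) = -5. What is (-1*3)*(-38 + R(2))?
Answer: 129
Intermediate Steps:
(-1*3)*(-38 + R(2)) = (-1*3)*(-38 - 5) = -3*(-43) = 129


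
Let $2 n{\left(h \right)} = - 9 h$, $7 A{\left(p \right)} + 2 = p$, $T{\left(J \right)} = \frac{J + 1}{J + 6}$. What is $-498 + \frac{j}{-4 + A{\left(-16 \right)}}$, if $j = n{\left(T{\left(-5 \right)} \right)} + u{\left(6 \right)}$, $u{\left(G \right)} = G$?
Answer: $- \frac{11538}{23} \approx -501.65$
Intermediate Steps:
$T{\left(J \right)} = \frac{1 + J}{6 + J}$
$A{\left(p \right)} = - \frac{2}{7} + \frac{p}{7}$
$n{\left(h \right)} = - \frac{9 h}{2}$ ($n{\left(h \right)} = \frac{\left(-9\right) h}{2} = - \frac{9 h}{2}$)
$j = 24$ ($j = - \frac{9 \frac{1 - 5}{6 - 5}}{2} + 6 = - \frac{9 \cdot 1^{-1} \left(-4\right)}{2} + 6 = - \frac{9 \cdot 1 \left(-4\right)}{2} + 6 = \left(- \frac{9}{2}\right) \left(-4\right) + 6 = 18 + 6 = 24$)
$-498 + \frac{j}{-4 + A{\left(-16 \right)}} = -498 + \frac{1}{-4 + \left(- \frac{2}{7} + \frac{1}{7} \left(-16\right)\right)} 24 = -498 + \frac{1}{-4 - \frac{18}{7}} \cdot 24 = -498 + \frac{1}{- \frac{46}{7}} \cdot 24 = -498 - \frac{84}{23} = - \frac{11538}{23}$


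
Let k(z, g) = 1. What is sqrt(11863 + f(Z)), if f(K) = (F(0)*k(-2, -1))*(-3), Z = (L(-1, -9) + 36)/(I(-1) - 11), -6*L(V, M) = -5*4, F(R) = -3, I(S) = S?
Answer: 4*sqrt(742) ≈ 108.96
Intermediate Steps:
L(V, M) = 10/3 (L(V, M) = -(-5)*4/6 = -1/6*(-20) = 10/3)
Z = -59/18 (Z = (10/3 + 36)/(-1 - 11) = (118/3)/(-12) = (118/3)*(-1/12) = -59/18 ≈ -3.2778)
f(K) = 9 (f(K) = -3*1*(-3) = -3*(-3) = 9)
sqrt(11863 + f(Z)) = sqrt(11863 + 9) = sqrt(11872) = 4*sqrt(742)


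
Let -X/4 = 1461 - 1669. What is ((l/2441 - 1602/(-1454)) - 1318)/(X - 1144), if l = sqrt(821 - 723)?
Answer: 73645/17448 - 7*sqrt(2)/761592 ≈ 4.2208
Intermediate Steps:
X = 832 (X = -4*(1461 - 1669) = -4*(-208) = 832)
l = 7*sqrt(2) (l = sqrt(98) = 7*sqrt(2) ≈ 9.8995)
((l/2441 - 1602/(-1454)) - 1318)/(X - 1144) = (((7*sqrt(2))/2441 - 1602/(-1454)) - 1318)/(832 - 1144) = (((7*sqrt(2))*(1/2441) - 1602*(-1/1454)) - 1318)/(-312) = ((7*sqrt(2)/2441 + 801/727) - 1318)*(-1/312) = ((801/727 + 7*sqrt(2)/2441) - 1318)*(-1/312) = (-957385/727 + 7*sqrt(2)/2441)*(-1/312) = 73645/17448 - 7*sqrt(2)/761592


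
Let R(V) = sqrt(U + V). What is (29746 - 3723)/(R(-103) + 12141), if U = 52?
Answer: 105315081/49134644 - 26023*I*sqrt(51)/147403932 ≈ 2.1434 - 0.0012608*I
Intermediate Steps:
R(V) = sqrt(52 + V)
(29746 - 3723)/(R(-103) + 12141) = (29746 - 3723)/(sqrt(52 - 103) + 12141) = 26023/(sqrt(-51) + 12141) = 26023/(I*sqrt(51) + 12141) = 26023/(12141 + I*sqrt(51))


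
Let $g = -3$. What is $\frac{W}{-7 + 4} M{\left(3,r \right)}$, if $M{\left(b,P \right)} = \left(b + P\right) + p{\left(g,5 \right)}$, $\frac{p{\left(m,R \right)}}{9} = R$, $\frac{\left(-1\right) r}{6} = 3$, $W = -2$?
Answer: $20$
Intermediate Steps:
$r = -18$ ($r = \left(-6\right) 3 = -18$)
$p{\left(m,R \right)} = 9 R$
$M{\left(b,P \right)} = 45 + P + b$ ($M{\left(b,P \right)} = \left(b + P\right) + 9 \cdot 5 = \left(P + b\right) + 45 = 45 + P + b$)
$\frac{W}{-7 + 4} M{\left(3,r \right)} = - \frac{2}{-7 + 4} \left(45 - 18 + 3\right) = - \frac{2}{-3} \cdot 30 = \left(-2\right) \left(- \frac{1}{3}\right) 30 = \frac{2}{3} \cdot 30 = 20$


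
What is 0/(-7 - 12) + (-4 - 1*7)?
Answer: -11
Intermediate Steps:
0/(-7 - 12) + (-4 - 1*7) = 0/(-19) + (-4 - 7) = -1/19*0 - 11 = 0 - 11 = -11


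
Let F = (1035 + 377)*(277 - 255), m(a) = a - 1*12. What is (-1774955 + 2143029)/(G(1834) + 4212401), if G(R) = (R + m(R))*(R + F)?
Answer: 52582/17783927 ≈ 0.0029567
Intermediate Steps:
m(a) = -12 + a (m(a) = a - 12 = -12 + a)
F = 31064 (F = 1412*22 = 31064)
G(R) = (-12 + 2*R)*(31064 + R) (G(R) = (R + (-12 + R))*(R + 31064) = (-12 + 2*R)*(31064 + R))
(-1774955 + 2143029)/(G(1834) + 4212401) = (-1774955 + 2143029)/((-372768 + 2*1834² + 62116*1834) + 4212401) = 368074/((-372768 + 2*3363556 + 113920744) + 4212401) = 368074/((-372768 + 6727112 + 113920744) + 4212401) = 368074/(120275088 + 4212401) = 368074/124487489 = 368074*(1/124487489) = 52582/17783927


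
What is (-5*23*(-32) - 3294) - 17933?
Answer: -17547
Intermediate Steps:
(-5*23*(-32) - 3294) - 17933 = (-115*(-32) - 3294) - 17933 = (3680 - 3294) - 17933 = 386 - 17933 = -17547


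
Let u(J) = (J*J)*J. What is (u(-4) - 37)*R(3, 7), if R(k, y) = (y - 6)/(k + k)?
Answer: -101/6 ≈ -16.833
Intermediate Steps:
u(J) = J³ (u(J) = J²*J = J³)
R(k, y) = (-6 + y)/(2*k) (R(k, y) = (-6 + y)/((2*k)) = (-6 + y)*(1/(2*k)) = (-6 + y)/(2*k))
(u(-4) - 37)*R(3, 7) = ((-4)³ - 37)*((½)*(-6 + 7)/3) = (-64 - 37)*((½)*(⅓)*1) = -101*⅙ = -101/6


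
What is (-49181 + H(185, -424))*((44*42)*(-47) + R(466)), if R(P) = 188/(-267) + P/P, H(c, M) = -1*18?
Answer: 1140948081127/267 ≈ 4.2732e+9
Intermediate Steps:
H(c, M) = -18
R(P) = 79/267 (R(P) = 188*(-1/267) + 1 = -188/267 + 1 = 79/267)
(-49181 + H(185, -424))*((44*42)*(-47) + R(466)) = (-49181 - 18)*((44*42)*(-47) + 79/267) = -49199*(1848*(-47) + 79/267) = -49199*(-86856 + 79/267) = -49199*(-23190473/267) = 1140948081127/267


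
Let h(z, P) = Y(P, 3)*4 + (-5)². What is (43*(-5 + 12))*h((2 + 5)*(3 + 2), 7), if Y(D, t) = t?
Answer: 11137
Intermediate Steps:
h(z, P) = 37 (h(z, P) = 3*4 + (-5)² = 12 + 25 = 37)
(43*(-5 + 12))*h((2 + 5)*(3 + 2), 7) = (43*(-5 + 12))*37 = (43*7)*37 = 301*37 = 11137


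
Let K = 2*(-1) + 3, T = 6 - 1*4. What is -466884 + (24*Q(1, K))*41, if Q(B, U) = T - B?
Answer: -465900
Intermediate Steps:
T = 2 (T = 6 - 4 = 2)
K = 1 (K = -2 + 3 = 1)
Q(B, U) = 2 - B
-466884 + (24*Q(1, K))*41 = -466884 + (24*(2 - 1*1))*41 = -466884 + (24*(2 - 1))*41 = -466884 + (24*1)*41 = -466884 + 24*41 = -466884 + 984 = -465900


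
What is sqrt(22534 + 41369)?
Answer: sqrt(63903) ≈ 252.79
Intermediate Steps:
sqrt(22534 + 41369) = sqrt(63903)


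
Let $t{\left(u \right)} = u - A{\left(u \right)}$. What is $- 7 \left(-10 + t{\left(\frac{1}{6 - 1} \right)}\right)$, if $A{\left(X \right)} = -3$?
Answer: $\frac{238}{5} \approx 47.6$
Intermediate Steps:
$t{\left(u \right)} = 3 + u$ ($t{\left(u \right)} = u - -3 = u + 3 = 3 + u$)
$- 7 \left(-10 + t{\left(\frac{1}{6 - 1} \right)}\right) = - 7 \left(-10 + \left(3 + \frac{1}{6 - 1}\right)\right) = - 7 \left(-10 + \left(3 + \frac{1}{5}\right)\right) = - 7 \left(-10 + \frac{16}{5}\right) = \left(-7\right) \left(- \frac{34}{5}\right) = \frac{238}{5}$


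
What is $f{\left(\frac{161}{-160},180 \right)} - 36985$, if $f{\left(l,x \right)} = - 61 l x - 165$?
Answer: $- \frac{208811}{8} \approx -26101.0$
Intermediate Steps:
$f{\left(l,x \right)} = -165 - 61 l x$ ($f{\left(l,x \right)} = - 61 l x - 165 = -165 - 61 l x$)
$f{\left(\frac{161}{-160},180 \right)} - 36985 = \left(-165 - 61 \frac{161}{-160} \cdot 180\right) - 36985 = \left(-165 - 61 \cdot 161 \left(- \frac{1}{160}\right) 180\right) - 36985 = \left(-165 - \left(- \frac{9821}{160}\right) 180\right) - 36985 = \left(-165 + \frac{88389}{8}\right) - 36985 = \frac{87069}{8} - 36985 = - \frac{208811}{8}$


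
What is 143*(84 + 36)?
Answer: 17160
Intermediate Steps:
143*(84 + 36) = 143*120 = 17160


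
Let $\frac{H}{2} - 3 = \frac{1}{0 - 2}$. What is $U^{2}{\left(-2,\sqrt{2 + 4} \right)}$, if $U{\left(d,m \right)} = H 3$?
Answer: $225$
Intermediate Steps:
$H = 5$ ($H = 6 + \frac{2}{0 - 2} = 6 + \frac{2}{-2} = 6 + 2 \left(- \frac{1}{2}\right) = 6 - 1 = 5$)
$U{\left(d,m \right)} = 15$ ($U{\left(d,m \right)} = 5 \cdot 3 = 15$)
$U^{2}{\left(-2,\sqrt{2 + 4} \right)} = 15^{2} = 225$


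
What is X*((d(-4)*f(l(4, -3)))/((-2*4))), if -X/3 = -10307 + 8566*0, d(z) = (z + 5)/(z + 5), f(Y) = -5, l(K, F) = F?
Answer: 154605/8 ≈ 19326.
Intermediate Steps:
d(z) = 1 (d(z) = (5 + z)/(5 + z) = 1)
X = 30921 (X = -3*(-10307 + 8566*0) = -3*(-10307 + 0) = -3*(-10307) = 30921)
X*((d(-4)*f(l(4, -3)))/((-2*4))) = 30921*((1*(-5))/((-2*4))) = 30921*(-5/(-8)) = 30921*(-5*(-⅛)) = 30921*(5/8) = 154605/8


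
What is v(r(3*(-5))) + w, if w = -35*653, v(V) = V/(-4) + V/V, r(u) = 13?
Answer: -91429/4 ≈ -22857.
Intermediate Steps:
v(V) = 1 - V/4 (v(V) = V*(-¼) + 1 = -V/4 + 1 = 1 - V/4)
w = -22855
v(r(3*(-5))) + w = (1 - ¼*13) - 22855 = (1 - 13/4) - 22855 = -9/4 - 22855 = -91429/4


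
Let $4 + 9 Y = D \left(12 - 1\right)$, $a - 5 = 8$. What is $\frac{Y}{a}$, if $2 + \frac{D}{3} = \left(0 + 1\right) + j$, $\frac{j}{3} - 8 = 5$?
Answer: $\frac{1250}{117} \approx 10.684$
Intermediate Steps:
$j = 39$ ($j = 24 + 3 \cdot 5 = 24 + 15 = 39$)
$a = 13$ ($a = 5 + 8 = 13$)
$D = 114$ ($D = -6 + 3 \left(\left(0 + 1\right) + 39\right) = -6 + 3 \left(1 + 39\right) = -6 + 3 \cdot 40 = -6 + 120 = 114$)
$Y = \frac{1250}{9}$ ($Y = - \frac{4}{9} + \frac{114 \left(12 - 1\right)}{9} = - \frac{4}{9} + \frac{114 \cdot 11}{9} = - \frac{4}{9} + \frac{1}{9} \cdot 1254 = - \frac{4}{9} + \frac{418}{3} = \frac{1250}{9} \approx 138.89$)
$\frac{Y}{a} = \frac{1250}{9 \cdot 13} = \frac{1250}{9} \cdot \frac{1}{13} = \frac{1250}{117}$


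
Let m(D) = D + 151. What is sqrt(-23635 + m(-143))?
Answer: I*sqrt(23627) ≈ 153.71*I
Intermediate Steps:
m(D) = 151 + D
sqrt(-23635 + m(-143)) = sqrt(-23635 + (151 - 143)) = sqrt(-23635 + 8) = sqrt(-23627) = I*sqrt(23627)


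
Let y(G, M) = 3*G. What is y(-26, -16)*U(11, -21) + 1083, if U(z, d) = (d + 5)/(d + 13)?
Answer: 927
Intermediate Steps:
U(z, d) = (5 + d)/(13 + d)
y(-26, -16)*U(11, -21) + 1083 = (3*(-26))*((5 - 21)/(13 - 21)) + 1083 = -78*(-16)/(-8) + 1083 = -(-39)*(-16)/4 + 1083 = -78*2 + 1083 = -156 + 1083 = 927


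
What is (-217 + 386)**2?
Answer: 28561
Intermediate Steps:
(-217 + 386)**2 = 169**2 = 28561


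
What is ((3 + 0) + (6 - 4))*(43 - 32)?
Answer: 55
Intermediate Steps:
((3 + 0) + (6 - 4))*(43 - 32) = (3 + 2)*11 = 5*11 = 55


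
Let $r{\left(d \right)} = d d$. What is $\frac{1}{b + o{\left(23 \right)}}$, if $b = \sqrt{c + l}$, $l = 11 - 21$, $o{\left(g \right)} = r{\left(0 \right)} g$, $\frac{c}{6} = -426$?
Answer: $- \frac{i \sqrt{2566}}{2566} \approx - 0.019741 i$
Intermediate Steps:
$c = -2556$ ($c = 6 \left(-426\right) = -2556$)
$r{\left(d \right)} = d^{2}$
$o{\left(g \right)} = 0$ ($o{\left(g \right)} = 0^{2} g = 0 g = 0$)
$l = -10$ ($l = 11 - 21 = -10$)
$b = i \sqrt{2566}$ ($b = \sqrt{-2556 - 10} = \sqrt{-2566} = i \sqrt{2566} \approx 50.656 i$)
$\frac{1}{b + o{\left(23 \right)}} = \frac{1}{i \sqrt{2566} + 0} = \frac{1}{i \sqrt{2566}} = - \frac{i \sqrt{2566}}{2566}$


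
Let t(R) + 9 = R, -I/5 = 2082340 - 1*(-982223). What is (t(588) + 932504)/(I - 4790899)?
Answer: -933083/20113714 ≈ -0.046390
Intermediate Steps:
I = -15322815 (I = -5*(2082340 - 1*(-982223)) = -5*(2082340 + 982223) = -5*3064563 = -15322815)
t(R) = -9 + R
(t(588) + 932504)/(I - 4790899) = ((-9 + 588) + 932504)/(-15322815 - 4790899) = (579 + 932504)/(-20113714) = 933083*(-1/20113714) = -933083/20113714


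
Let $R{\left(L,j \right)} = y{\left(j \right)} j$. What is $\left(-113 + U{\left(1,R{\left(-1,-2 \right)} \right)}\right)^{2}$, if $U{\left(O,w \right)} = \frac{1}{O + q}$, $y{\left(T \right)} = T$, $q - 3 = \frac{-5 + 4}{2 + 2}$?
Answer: $\frac{2859481}{225} \approx 12709.0$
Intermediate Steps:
$q = \frac{11}{4}$ ($q = 3 + \frac{-5 + 4}{2 + 2} = 3 - \frac{1}{4} = \frac{11}{4} \approx 2.75$)
$R{\left(L,j \right)} = j^{2}$ ($R{\left(L,j \right)} = j j = j^{2}$)
$U{\left(O,w \right)} = \frac{1}{\frac{11}{4} + O}$ ($U{\left(O,w \right)} = \frac{1}{O + \frac{11}{4}} = \frac{1}{\frac{11}{4} + O}$)
$\left(-113 + U{\left(1,R{\left(-1,-2 \right)} \right)}\right)^{2} = \left(-113 + \frac{4}{11 + 4 \cdot 1}\right)^{2} = \left(-113 + \frac{4}{11 + 4}\right)^{2} = \left(-113 + \frac{4}{15}\right)^{2} = \left(- \frac{1691}{15}\right)^{2} = \frac{2859481}{225}$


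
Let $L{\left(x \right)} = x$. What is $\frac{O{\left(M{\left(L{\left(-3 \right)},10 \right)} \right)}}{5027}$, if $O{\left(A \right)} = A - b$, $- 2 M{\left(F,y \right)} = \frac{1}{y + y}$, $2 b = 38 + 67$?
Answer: $- \frac{191}{18280} \approx -0.010449$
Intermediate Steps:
$b = \frac{105}{2}$ ($b = \frac{38 + 67}{2} = \frac{1}{2} \cdot 105 = \frac{105}{2} \approx 52.5$)
$M{\left(F,y \right)} = - \frac{1}{4 y}$ ($M{\left(F,y \right)} = - \frac{1}{2 \left(y + y\right)} = - \frac{1}{2 \cdot 2 y} = - \frac{\frac{1}{2} \frac{1}{y}}{2} = - \frac{1}{4 y}$)
$O{\left(A \right)} = - \frac{105}{2} + A$ ($O{\left(A \right)} = A - \frac{105}{2} = - \frac{105}{2} + A$)
$\frac{O{\left(M{\left(L{\left(-3 \right)},10 \right)} \right)}}{5027} = \frac{- \frac{105}{2} - \frac{1}{4 \cdot 10}}{5027} = \left(- \frac{105}{2} - \frac{1}{40}\right) \frac{1}{5027} = \left(- \frac{2101}{40}\right) \frac{1}{5027} = - \frac{191}{18280}$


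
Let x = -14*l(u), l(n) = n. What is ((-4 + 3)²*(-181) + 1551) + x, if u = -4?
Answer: 1426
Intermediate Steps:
x = 56 (x = -14*(-4) = 56)
((-4 + 3)²*(-181) + 1551) + x = ((-4 + 3)²*(-181) + 1551) + 56 = ((-1)²*(-181) + 1551) + 56 = (1*(-181) + 1551) + 56 = (-181 + 1551) + 56 = 1370 + 56 = 1426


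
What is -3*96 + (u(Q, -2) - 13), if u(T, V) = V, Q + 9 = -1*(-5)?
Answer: -303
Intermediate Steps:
Q = -4 (Q = -9 - 1*(-5) = -9 + 5 = -4)
-3*96 + (u(Q, -2) - 13) = -3*96 + (-2 - 13) = -288 - 15 = -303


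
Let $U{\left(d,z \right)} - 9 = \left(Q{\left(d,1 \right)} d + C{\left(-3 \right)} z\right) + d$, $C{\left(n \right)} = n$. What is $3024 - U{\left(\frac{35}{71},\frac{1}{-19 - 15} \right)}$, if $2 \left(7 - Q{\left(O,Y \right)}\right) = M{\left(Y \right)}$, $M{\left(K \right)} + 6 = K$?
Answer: $\frac{3632751}{1207} \approx 3009.7$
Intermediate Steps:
$M{\left(K \right)} = -6 + K$
$Q{\left(O,Y \right)} = 10 - \frac{Y}{2}$ ($Q{\left(O,Y \right)} = 7 - \frac{-6 + Y}{2} = 7 - \left(-3 + \frac{Y}{2}\right) = 10 - \frac{Y}{2}$)
$U{\left(d,z \right)} = 9 - 3 z + \frac{21 d}{2}$ ($U{\left(d,z \right)} = 9 + \left(\left(\left(10 - \frac{1}{2}\right) d - 3 z\right) + d\right) = 9 + \left(\left(\frac{19 d}{2} - 3 z\right) + d\right) = 9 + \left(\left(- 3 z + \frac{19 d}{2}\right) + d\right) = 9 + \left(- 3 z + \frac{21 d}{2}\right) = 9 - 3 z + \frac{21 d}{2}$)
$3024 - U{\left(\frac{35}{71},\frac{1}{-19 - 15} \right)} = 3024 - \left(9 - \frac{3}{-19 - 15} + \frac{21 \cdot \frac{35}{71}}{2}\right) = 3024 - \left(9 - \frac{3}{-34} + \frac{21 \cdot 35 \cdot \frac{1}{71}}{2}\right) = 3024 - \left(9 - - \frac{3}{34} + \frac{21}{2} \cdot \frac{35}{71}\right) = 3024 - \left(9 + \frac{3}{34} + \frac{735}{142}\right) = 3024 - \frac{17217}{1207} = \frac{3632751}{1207}$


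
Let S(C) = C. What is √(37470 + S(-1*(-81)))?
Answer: √37551 ≈ 193.78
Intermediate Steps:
√(37470 + S(-1*(-81))) = √(37470 - 1*(-81)) = √(37470 + 81) = √37551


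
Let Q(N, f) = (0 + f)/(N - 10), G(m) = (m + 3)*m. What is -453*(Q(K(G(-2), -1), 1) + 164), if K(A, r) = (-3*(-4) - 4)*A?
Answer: -1931139/26 ≈ -74275.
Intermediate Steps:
G(m) = m*(3 + m) (G(m) = (3 + m)*m = m*(3 + m))
K(A, r) = 8*A (K(A, r) = (12 - 4)*A = 8*A)
Q(N, f) = f/(-10 + N)
-453*(Q(K(G(-2), -1), 1) + 164) = -453*(1/(-10 + 8*(-2*(3 - 2))) + 164) = -453*(1/(-10 + 8*(-2*1)) + 164) = -453*(1/(-10 + 8*(-2)) + 164) = -453*(1/(-10 - 16) + 164) = -453*(1/(-26) + 164) = -453*(1*(-1/26) + 164) = -453*(-1/26 + 164) = -453*4263/26 = -1931139/26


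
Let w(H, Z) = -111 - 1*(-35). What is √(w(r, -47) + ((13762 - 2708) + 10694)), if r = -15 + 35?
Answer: 6*√602 ≈ 147.21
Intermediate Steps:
r = 20
w(H, Z) = -76 (w(H, Z) = -111 + 35 = -76)
√(w(r, -47) + ((13762 - 2708) + 10694)) = √(-76 + ((13762 - 2708) + 10694)) = √(-76 + (11054 + 10694)) = √(-76 + 21748) = √21672 = 6*√602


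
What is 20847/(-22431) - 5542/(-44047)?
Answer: -15567357/19372907 ≈ -0.80356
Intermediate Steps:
20847/(-22431) - 5542/(-44047) = 20847*(-1/22431) - 5542*(-1/44047) = -6949/7477 + 326/2591 = -15567357/19372907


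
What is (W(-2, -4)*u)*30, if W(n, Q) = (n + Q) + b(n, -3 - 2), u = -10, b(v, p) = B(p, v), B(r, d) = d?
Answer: 2400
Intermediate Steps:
b(v, p) = v
W(n, Q) = Q + 2*n (W(n, Q) = (n + Q) + n = (Q + n) + n = Q + 2*n)
(W(-2, -4)*u)*30 = ((-4 + 2*(-2))*(-10))*30 = ((-4 - 4)*(-10))*30 = -8*(-10)*30 = 80*30 = 2400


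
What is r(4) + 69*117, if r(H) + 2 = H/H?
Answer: 8072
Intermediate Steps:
r(H) = -1 (r(H) = -2 + H/H = -2 + 1 = -1)
r(4) + 69*117 = -1 + 69*117 = -1 + 8073 = 8072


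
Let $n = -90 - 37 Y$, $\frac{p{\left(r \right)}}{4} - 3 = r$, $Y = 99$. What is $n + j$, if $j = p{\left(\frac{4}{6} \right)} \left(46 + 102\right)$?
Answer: $- \frac{4747}{3} \approx -1582.3$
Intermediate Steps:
$p{\left(r \right)} = 12 + 4 r$
$n = -3753$ ($n = -90 - 3663 = -3753$)
$j = \frac{6512}{3}$ ($j = \left(12 + 4 \cdot \frac{4}{6}\right) \left(46 + 102\right) = \left(12 + 4 \cdot 4 \cdot \frac{1}{6}\right) 148 = \left(12 + 4 \cdot \frac{2}{3}\right) 148 = \left(12 + \frac{8}{3}\right) 148 = \frac{44}{3} \cdot 148 = \frac{6512}{3} \approx 2170.7$)
$n + j = -3753 + \frac{6512}{3} = - \frac{4747}{3}$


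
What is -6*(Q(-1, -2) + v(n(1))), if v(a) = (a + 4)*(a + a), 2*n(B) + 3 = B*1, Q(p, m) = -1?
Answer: 42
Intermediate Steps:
n(B) = -3/2 + B/2 (n(B) = -3/2 + (B*1)/2 = -3/2 + B/2)
v(a) = 2*a*(4 + a) (v(a) = (4 + a)*(2*a) = 2*a*(4 + a))
-6*(Q(-1, -2) + v(n(1))) = -6*(-1 + 2*(-3/2 + (1/2)*1)*(4 + (-3/2 + (1/2)*1))) = -6*(-1 + 2*(-3/2 + 1/2)*(4 + (-3/2 + 1/2))) = -6*(-1 + 2*(-1)*(4 - 1)) = -6*(-1 + 2*(-1)*3) = -6*(-1 - 6) = -6*(-7) = 42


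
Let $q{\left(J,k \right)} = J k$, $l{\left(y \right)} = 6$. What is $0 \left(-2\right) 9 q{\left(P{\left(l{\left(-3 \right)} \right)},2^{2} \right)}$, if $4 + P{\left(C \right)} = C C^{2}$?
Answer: $0$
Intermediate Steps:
$P{\left(C \right)} = -4 + C^{3}$ ($P{\left(C \right)} = -4 + C C^{2} = -4 + C^{3}$)
$0 \left(-2\right) 9 q{\left(P{\left(l{\left(-3 \right)} \right)},2^{2} \right)} = 0 \left(-2\right) 9 \left(-4 + 6^{3}\right) 2^{2} = 0 \cdot 9 \left(-4 + 216\right) 4 = 0 \cdot 212 \cdot 4 = 0 \cdot 848 = 0$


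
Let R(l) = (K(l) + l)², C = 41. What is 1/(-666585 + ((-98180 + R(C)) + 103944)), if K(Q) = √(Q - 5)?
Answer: -1/658612 ≈ -1.5183e-6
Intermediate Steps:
K(Q) = √(-5 + Q)
R(l) = (l + √(-5 + l))² (R(l) = (√(-5 + l) + l)² = (l + √(-5 + l))²)
1/(-666585 + ((-98180 + R(C)) + 103944)) = 1/(-666585 + ((-98180 + (41 + √(-5 + 41))²) + 103944)) = 1/(-666585 + ((-98180 + (41 + √36)²) + 103944)) = 1/(-666585 + ((-98180 + (41 + 6)²) + 103944)) = 1/(-666585 + ((-98180 + 47²) + 103944)) = 1/(-666585 + ((-98180 + 2209) + 103944)) = 1/(-666585 + (-95971 + 103944)) = 1/(-666585 + 7973) = 1/(-658612) = -1/658612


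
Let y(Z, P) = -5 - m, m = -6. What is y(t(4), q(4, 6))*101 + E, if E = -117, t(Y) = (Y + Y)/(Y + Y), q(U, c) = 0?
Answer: -16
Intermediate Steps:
t(Y) = 1 (t(Y) = (2*Y)/((2*Y)) = (2*Y)*(1/(2*Y)) = 1)
y(Z, P) = 1 (y(Z, P) = -5 - 1*(-6) = -5 + 6 = 1)
y(t(4), q(4, 6))*101 + E = 1*101 - 117 = 101 - 117 = -16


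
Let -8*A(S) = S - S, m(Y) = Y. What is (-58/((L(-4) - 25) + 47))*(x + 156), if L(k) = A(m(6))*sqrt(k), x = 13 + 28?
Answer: -5713/11 ≈ -519.36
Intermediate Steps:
x = 41
A(S) = 0 (A(S) = -(S - S)/8 = -1/8*0 = 0)
L(k) = 0 (L(k) = 0*sqrt(k) = 0)
(-58/((L(-4) - 25) + 47))*(x + 156) = (-58/((0 - 25) + 47))*(41 + 156) = -58/(-25 + 47)*197 = -58/22*197 = -58*1/22*197 = -29/11*197 = -5713/11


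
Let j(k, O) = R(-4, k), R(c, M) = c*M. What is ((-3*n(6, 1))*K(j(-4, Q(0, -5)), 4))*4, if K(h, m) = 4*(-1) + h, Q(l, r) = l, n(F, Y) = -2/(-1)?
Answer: -288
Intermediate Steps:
n(F, Y) = 2 (n(F, Y) = -2*(-1) = 2)
R(c, M) = M*c
j(k, O) = -4*k (j(k, O) = k*(-4) = -4*k)
K(h, m) = -4 + h
((-3*n(6, 1))*K(j(-4, Q(0, -5)), 4))*4 = ((-3*2)*(-4 - 4*(-4)))*4 = -6*(-4 + 16)*4 = -6*12*4 = -72*4 = -288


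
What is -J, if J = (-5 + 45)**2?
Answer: -1600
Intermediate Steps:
J = 1600 (J = 40**2 = 1600)
-J = -1*1600 = -1600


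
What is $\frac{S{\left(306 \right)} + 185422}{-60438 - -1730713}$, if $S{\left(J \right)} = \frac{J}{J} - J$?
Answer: $\frac{185117}{1670275} \approx 0.11083$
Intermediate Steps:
$S{\left(J \right)} = 1 - J$
$\frac{S{\left(306 \right)} + 185422}{-60438 - -1730713} = \frac{\left(1 - 306\right) + 185422}{-60438 - -1730713} = \frac{\left(1 - 306\right) + 185422}{-60438 + \left(-668657 + 2399370\right)} = \frac{-305 + 185422}{-60438 + 1730713} = \frac{185117}{1670275}$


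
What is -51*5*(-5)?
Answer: 1275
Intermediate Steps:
-51*5*(-5) = -255*(-5) = 1275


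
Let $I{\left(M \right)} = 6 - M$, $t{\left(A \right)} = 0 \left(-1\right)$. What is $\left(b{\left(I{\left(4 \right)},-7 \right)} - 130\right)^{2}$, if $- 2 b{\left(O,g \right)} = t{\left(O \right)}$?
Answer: $16900$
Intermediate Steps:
$t{\left(A \right)} = 0$
$b{\left(O,g \right)} = 0$ ($b{\left(O,g \right)} = \left(- \frac{1}{2}\right) 0 = 0$)
$\left(b{\left(I{\left(4 \right)},-7 \right)} - 130\right)^{2} = \left(0 - 130\right)^{2} = \left(-130\right)^{2} = 16900$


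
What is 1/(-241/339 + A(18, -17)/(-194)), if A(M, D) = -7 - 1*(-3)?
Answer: -32883/22699 ≈ -1.4487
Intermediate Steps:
A(M, D) = -4 (A(M, D) = -7 + 3 = -4)
1/(-241/339 + A(18, -17)/(-194)) = 1/(-241/339 - 4/(-194)) = 1/(-241*1/339 - 4*(-1/194)) = 1/(-241/339 + 2/97) = 1/(-22699/32883) = -32883/22699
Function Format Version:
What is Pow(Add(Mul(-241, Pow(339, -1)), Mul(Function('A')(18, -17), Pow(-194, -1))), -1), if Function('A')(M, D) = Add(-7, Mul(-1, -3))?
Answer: Rational(-32883, 22699) ≈ -1.4487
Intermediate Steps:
Function('A')(M, D) = -4 (Function('A')(M, D) = Add(-7, 3) = -4)
Pow(Add(Mul(-241, Pow(339, -1)), Mul(Function('A')(18, -17), Pow(-194, -1))), -1) = Pow(Add(Mul(-241, Pow(339, -1)), Mul(-4, Pow(-194, -1))), -1) = Pow(Add(Mul(-241, Rational(1, 339)), Mul(-4, Rational(-1, 194))), -1) = Pow(Add(Rational(-241, 339), Rational(2, 97)), -1) = Pow(Rational(-22699, 32883), -1) = Rational(-32883, 22699)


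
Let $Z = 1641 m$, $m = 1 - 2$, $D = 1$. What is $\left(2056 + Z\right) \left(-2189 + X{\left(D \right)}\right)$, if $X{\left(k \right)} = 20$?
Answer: $-900135$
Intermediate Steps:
$m = -1$
$Z = -1641$ ($Z = 1641 \left(-1\right) = -1641$)
$\left(2056 + Z\right) \left(-2189 + X{\left(D \right)}\right) = \left(2056 - 1641\right) \left(-2189 + 20\right) = 415 \left(-2169\right) = -900135$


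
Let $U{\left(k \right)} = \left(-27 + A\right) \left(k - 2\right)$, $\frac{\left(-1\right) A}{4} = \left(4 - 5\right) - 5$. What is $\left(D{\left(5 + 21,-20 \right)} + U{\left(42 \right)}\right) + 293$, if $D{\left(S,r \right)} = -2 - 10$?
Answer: $161$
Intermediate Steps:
$A = 24$ ($A = - 4 \left(\left(4 - 5\right) - 5\right) = - 4 \left(-1 - 5\right) = \left(-4\right) \left(-6\right) = 24$)
$D{\left(S,r \right)} = -12$
$U{\left(k \right)} = 6 - 3 k$ ($U{\left(k \right)} = \left(-27 + 24\right) \left(k - 2\right) = - 3 \left(-2 + k\right) = 6 - 3 k$)
$\left(D{\left(5 + 21,-20 \right)} + U{\left(42 \right)}\right) + 293 = \left(-12 + \left(6 - 126\right)\right) + 293 = \left(-12 - 120\right) + 293 = -132 + 293 = 161$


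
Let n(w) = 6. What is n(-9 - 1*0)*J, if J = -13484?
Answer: -80904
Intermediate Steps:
n(-9 - 1*0)*J = 6*(-13484) = -80904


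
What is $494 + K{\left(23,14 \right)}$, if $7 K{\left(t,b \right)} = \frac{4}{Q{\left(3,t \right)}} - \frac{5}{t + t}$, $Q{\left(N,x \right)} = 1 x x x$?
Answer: $\frac{84144335}{170338} \approx 493.98$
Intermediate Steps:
$Q{\left(N,x \right)} = x^{3}$ ($Q{\left(N,x \right)} = x x x = x^{2} x = x^{3}$)
$K{\left(t,b \right)} = - \frac{5}{14 t} + \frac{4}{7 t^{3}}$ ($K{\left(t,b \right)} = \frac{\frac{4}{t^{3}} - \frac{5}{t + t}}{7} = \frac{\frac{4}{t^{3}} - \frac{5}{2 t}}{7} = - \frac{5}{14 t} + \frac{4}{7 t^{3}}$)
$494 + K{\left(23,14 \right)} = 494 + \frac{8 - 5 \cdot 23^{2}}{14 \cdot 12167} = 494 + \frac{1}{14} \cdot \frac{1}{12167} \left(8 - 2645\right) = 494 + \frac{1}{14} \cdot \frac{1}{12167} \left(-2637\right) = 494 - \frac{2637}{170338} = \frac{84144335}{170338}$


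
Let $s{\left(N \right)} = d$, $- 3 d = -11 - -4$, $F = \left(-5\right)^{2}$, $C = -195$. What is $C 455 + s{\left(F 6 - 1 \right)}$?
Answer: $- \frac{266168}{3} \approx -88723.0$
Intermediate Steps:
$F = 25$
$d = \frac{7}{3}$ ($d = - \frac{-11 - -4}{3} = - \frac{-11 + 4}{3} = \left(- \frac{1}{3}\right) \left(-7\right) = \frac{7}{3} \approx 2.3333$)
$s{\left(N \right)} = \frac{7}{3}$
$C 455 + s{\left(F 6 - 1 \right)} = \left(-195\right) 455 + \frac{7}{3} = -88725 + \frac{7}{3} = - \frac{266168}{3}$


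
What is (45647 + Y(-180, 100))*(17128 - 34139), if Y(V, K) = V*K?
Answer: -470303117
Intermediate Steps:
Y(V, K) = K*V
(45647 + Y(-180, 100))*(17128 - 34139) = (45647 + 100*(-180))*(17128 - 34139) = (45647 - 18000)*(-17011) = 27647*(-17011) = -470303117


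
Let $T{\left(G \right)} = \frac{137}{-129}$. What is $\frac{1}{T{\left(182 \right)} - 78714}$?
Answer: $- \frac{129}{10154243} \approx -1.2704 \cdot 10^{-5}$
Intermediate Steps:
$T{\left(G \right)} = - \frac{137}{129}$ ($T{\left(G \right)} = 137 \left(- \frac{1}{129}\right) = - \frac{137}{129}$)
$\frac{1}{T{\left(182 \right)} - 78714} = \frac{1}{- \frac{137}{129} - 78714} = \frac{1}{- \frac{10154243}{129}} = - \frac{129}{10154243}$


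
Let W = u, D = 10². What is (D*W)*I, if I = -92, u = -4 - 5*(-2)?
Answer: -55200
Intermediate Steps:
u = 6 (u = -4 + 10 = 6)
D = 100
W = 6
(D*W)*I = (100*6)*(-92) = 600*(-92) = -55200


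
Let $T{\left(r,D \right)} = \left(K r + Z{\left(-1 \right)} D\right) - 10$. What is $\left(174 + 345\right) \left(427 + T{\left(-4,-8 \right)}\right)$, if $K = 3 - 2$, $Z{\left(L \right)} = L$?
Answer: $218499$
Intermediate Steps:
$K = 1$ ($K = 3 - 2 = 1$)
$T{\left(r,D \right)} = -10 + r - D$ ($T{\left(r,D \right)} = \left(1 r - D\right) - 10 = \left(r - D\right) - 10 = -10 + r - D$)
$\left(174 + 345\right) \left(427 + T{\left(-4,-8 \right)}\right) = \left(174 + 345\right) \left(427 - 6\right) = 519 \left(427 - 6\right) = 519 \cdot 421 = 218499$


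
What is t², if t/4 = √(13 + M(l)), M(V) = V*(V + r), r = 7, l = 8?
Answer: 2128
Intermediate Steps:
M(V) = V*(7 + V) (M(V) = V*(V + 7) = V*(7 + V))
t = 4*√133 (t = 4*√(13 + 8*(7 + 8)) = 4*√(13 + 8*15) = 4*√(13 + 120) = 4*√133 ≈ 46.130)
t² = (4*√133)² = 2128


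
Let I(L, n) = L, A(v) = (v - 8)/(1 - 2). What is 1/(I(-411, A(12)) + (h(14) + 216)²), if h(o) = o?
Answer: 1/52489 ≈ 1.9052e-5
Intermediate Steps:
A(v) = 8 - v (A(v) = (-8 + v)/(-1) = (-8 + v)*(-1) = 8 - v)
1/(I(-411, A(12)) + (h(14) + 216)²) = 1/(-411 + (14 + 216)²) = 1/(-411 + 230²) = 1/(-411 + 52900) = 1/52489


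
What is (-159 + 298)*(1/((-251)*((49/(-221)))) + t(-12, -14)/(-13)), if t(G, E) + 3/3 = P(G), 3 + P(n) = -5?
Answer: 15785396/159887 ≈ 98.728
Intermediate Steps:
P(n) = -8 (P(n) = -3 - 5 = -8)
t(G, E) = -9 (t(G, E) = -1 - 8 = -9)
(-159 + 298)*(1/((-251)*((49/(-221)))) + t(-12, -14)/(-13)) = (-159 + 298)*(1/((-251)*((49/(-221)))) - 9/(-13)) = 139*(-1/(251*(49*(-1/221))) - 9*(-1/13)) = 139*(-1/(251*(-49/221)) + 9/13) = 139*(-1/251*(-221/49) + 9/13) = 139*(221/12299 + 9/13) = 139*(113564/159887) = 15785396/159887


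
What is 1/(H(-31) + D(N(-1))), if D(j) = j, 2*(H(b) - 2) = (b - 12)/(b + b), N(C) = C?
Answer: 124/167 ≈ 0.74251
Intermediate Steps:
H(b) = 2 + (-12 + b)/(4*b) (H(b) = 2 + ((b - 12)/(b + b))/2 = 2 + ((-12 + b)/((2*b)))/2 = 2 + ((-12 + b)*(1/(2*b)))/2 = 2 + ((-12 + b)/(2*b))/2 = 2 + (-12 + b)/(4*b))
1/(H(-31) + D(N(-1))) = 1/((9/4 - 3/(-31)) - 1) = 1/((9/4 - 3*(-1/31)) - 1) = 1/((9/4 + 3/31) - 1) = 1/(291/124 - 1) = 1/(167/124) = 124/167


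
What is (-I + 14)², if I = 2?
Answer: 144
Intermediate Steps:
(-I + 14)² = (-1*2 + 14)² = (-2 + 14)² = 12² = 144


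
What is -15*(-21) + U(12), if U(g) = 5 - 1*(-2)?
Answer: 322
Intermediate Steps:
U(g) = 7 (U(g) = 5 + 2 = 7)
-15*(-21) + U(12) = -15*(-21) + 7 = 315 + 7 = 322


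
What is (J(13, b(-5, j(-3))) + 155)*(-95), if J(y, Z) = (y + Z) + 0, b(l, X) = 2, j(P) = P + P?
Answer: -16150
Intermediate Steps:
j(P) = 2*P
J(y, Z) = Z + y (J(y, Z) = (Z + y) + 0 = Z + y)
(J(13, b(-5, j(-3))) + 155)*(-95) = ((2 + 13) + 155)*(-95) = (15 + 155)*(-95) = 170*(-95) = -16150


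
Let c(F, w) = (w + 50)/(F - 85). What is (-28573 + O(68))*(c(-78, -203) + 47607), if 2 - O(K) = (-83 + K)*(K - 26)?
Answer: -216824786454/163 ≈ -1.3302e+9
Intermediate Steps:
O(K) = 2 - (-83 + K)*(-26 + K) (O(K) = 2 - (-83 + K)*(K - 26) = 2 - (-83 + K)*(-26 + K))
c(F, w) = (50 + w)/(-85 + F)
(-28573 + O(68))*(c(-78, -203) + 47607) = (-28573 + (-2156 - 1*68² + 109*68))*((50 - 203)/(-85 - 78) + 47607) = (-28573 + (-2156 - 1*4624 + 7412))*(-153/(-163) + 47607) = (-28573 + (-2156 - 4624 + 7412))*(-1/163*(-153) + 47607) = (-28573 + 632)*(153/163 + 47607) = -27941*7760094/163 = -216824786454/163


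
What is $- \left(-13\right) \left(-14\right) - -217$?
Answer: $35$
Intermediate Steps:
$- \left(-13\right) \left(-14\right) - -217 = \left(-1\right) 182 + 217 = -182 + 217 = 35$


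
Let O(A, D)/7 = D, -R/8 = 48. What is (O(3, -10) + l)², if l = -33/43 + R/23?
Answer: 7482423001/978121 ≈ 7649.8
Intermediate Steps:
R = -384 (R = -8*48 = -384)
O(A, D) = 7*D
l = -17271/989 (l = -33/43 - 384/23 = -17271/989 ≈ -17.463)
(O(3, -10) + l)² = (7*(-10) - 17271/989)² = (-70 - 17271/989)² = (-86501/989)² = 7482423001/978121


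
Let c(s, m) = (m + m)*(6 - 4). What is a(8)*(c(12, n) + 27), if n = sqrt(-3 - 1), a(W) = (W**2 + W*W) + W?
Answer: 3672 + 1088*I ≈ 3672.0 + 1088.0*I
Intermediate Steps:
a(W) = W + 2*W**2 (a(W) = (W**2 + W**2) + W = 2*W**2 + W = W + 2*W**2)
n = 2*I (n = sqrt(-4) = 2*I ≈ 2.0*I)
c(s, m) = 4*m (c(s, m) = (2*m)*2 = 4*m)
a(8)*(c(12, n) + 27) = (8*(1 + 2*8))*(4*(2*I) + 27) = (8*(1 + 16))*(8*I + 27) = (8*17)*(27 + 8*I) = 136*(27 + 8*I) = 3672 + 1088*I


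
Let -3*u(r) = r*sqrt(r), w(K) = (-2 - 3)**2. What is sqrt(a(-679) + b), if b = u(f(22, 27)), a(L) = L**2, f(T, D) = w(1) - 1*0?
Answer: sqrt(4148994)/3 ≈ 678.97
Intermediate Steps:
w(K) = 25 (w(K) = (-5)**2 = 25)
f(T, D) = 25 (f(T, D) = 25 - 1*0 = 25 + 0 = 25)
u(r) = -r**(3/2)/3 (u(r) = -r*sqrt(r)/3 = -r**(3/2)/3)
b = -125/3 (b = -25**(3/2)/3 = -1/3*125 = -125/3 ≈ -41.667)
sqrt(a(-679) + b) = sqrt((-679)**2 - 125/3) = sqrt(461041 - 125/3) = sqrt(1382998/3) = sqrt(4148994)/3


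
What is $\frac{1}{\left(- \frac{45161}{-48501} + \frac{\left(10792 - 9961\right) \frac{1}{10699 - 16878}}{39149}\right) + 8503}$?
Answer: $\frac{11732472945171}{99772141933848713} \approx 0.00011759$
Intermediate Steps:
$\frac{1}{\left(- \frac{45161}{-48501} + \frac{\left(10792 - 9961\right) \frac{1}{10699 - 16878}}{39149}\right) + 8503} = \frac{1}{\left(\left(-45161\right) \left(- \frac{1}{48501}\right) + \frac{831}{-6179} \cdot \frac{1}{39149}\right) + 8503} = \frac{1}{\left(\frac{45161}{48501} + 831 \left(- \frac{1}{6179}\right) \frac{1}{39149}\right) + 8503} = \frac{1}{\left(\frac{45161}{48501} - \frac{831}{241901671}\right) + 8503} = \frac{1}{\frac{10924481059700}{11732472945171} + 8503} = \frac{1}{\frac{99772141933848713}{11732472945171}} = \frac{11732472945171}{99772141933848713}$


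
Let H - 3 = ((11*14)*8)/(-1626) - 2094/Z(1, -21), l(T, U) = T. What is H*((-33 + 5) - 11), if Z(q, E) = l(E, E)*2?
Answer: -3854474/1897 ≈ -2031.9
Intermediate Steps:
Z(q, E) = 2*E (Z(q, E) = E*2 = 2*E)
H = 296498/5691 (H = 3 + (((11*14)*8)/(-1626) - 2094/(2*(-21))) = 3 + ((154*8)*(-1/1626) - 2094/(-42)) = 3 + (1232*(-1/1626) - 2094*(-1/42)) = 3 + (-616/813 + 349/7) = 3 + 279425/5691 = 296498/5691 ≈ 52.099)
H*((-33 + 5) - 11) = 296498*((-33 + 5) - 11)/5691 = 296498*(-28 - 11)/5691 = (296498/5691)*(-39) = -3854474/1897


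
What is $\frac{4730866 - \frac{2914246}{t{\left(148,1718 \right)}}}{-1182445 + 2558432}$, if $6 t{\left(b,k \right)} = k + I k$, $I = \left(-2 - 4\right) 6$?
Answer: $\frac{142242229028}{41369049155} \approx 3.4384$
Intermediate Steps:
$I = -36$ ($I = \left(-6\right) 6 = -36$)
$t{\left(b,k \right)} = - \frac{35 k}{6}$ ($t{\left(b,k \right)} = \frac{k - 36 k}{6} = \frac{\left(-35\right) k}{6} = - \frac{35 k}{6}$)
$\frac{4730866 - \frac{2914246}{t{\left(148,1718 \right)}}}{-1182445 + 2558432} = \frac{4730866 - \frac{2914246}{\left(- \frac{35}{6}\right) 1718}}{-1182445 + 2558432} = \frac{4730866 - \frac{2914246}{- \frac{30065}{3}}}{1375987} = \left(4730866 - - \frac{8742738}{30065}\right) \frac{1}{1375987} = \left(4730866 + \frac{8742738}{30065}\right) \frac{1}{1375987} = \frac{142242229028}{30065} \cdot \frac{1}{1375987} = \frac{142242229028}{41369049155}$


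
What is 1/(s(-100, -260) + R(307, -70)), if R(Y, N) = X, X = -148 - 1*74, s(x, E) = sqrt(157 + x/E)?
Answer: -481/106441 - sqrt(26598)/638646 ≈ -0.0047743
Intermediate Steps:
X = -222 (X = -148 - 74 = -222)
R(Y, N) = -222
1/(s(-100, -260) + R(307, -70)) = 1/(sqrt(157 - 100/(-260)) - 222) = 1/(sqrt(157 - 100*(-1/260)) - 222) = 1/(sqrt(157 + 5/13) - 222) = 1/(sqrt(2046/13) - 222) = 1/(sqrt(26598)/13 - 222) = 1/(-222 + sqrt(26598)/13)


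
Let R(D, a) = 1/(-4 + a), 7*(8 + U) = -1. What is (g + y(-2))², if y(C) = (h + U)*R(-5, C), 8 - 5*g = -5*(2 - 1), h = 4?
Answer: 477481/44100 ≈ 10.827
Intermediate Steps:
g = 13/5 (g = 8/5 - (-1)*(2 - 1) = 8/5 - (-1) = 8/5 - ⅕*(-5) = 8/5 + 1 = 13/5 ≈ 2.6000)
U = -57/7 (U = -8 + (⅐)*(-1) = -8 - ⅐ = -57/7 ≈ -8.1429)
y(C) = -29/(7*(-4 + C)) (y(C) = (4 - 57/7)/(-4 + C) = -29/(7*(-4 + C)))
(g + y(-2))² = (13/5 - 29/(-28 + 7*(-2)))² = (13/5 - 29/(-28 - 14))² = (13/5 - 29/(-42))² = (13/5 - 29*(-1/42))² = (13/5 + 29/42)² = (691/210)² = 477481/44100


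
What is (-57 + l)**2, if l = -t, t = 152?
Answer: 43681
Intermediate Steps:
l = -152 (l = -1*152 = -152)
(-57 + l)**2 = (-57 - 152)**2 = (-209)**2 = 43681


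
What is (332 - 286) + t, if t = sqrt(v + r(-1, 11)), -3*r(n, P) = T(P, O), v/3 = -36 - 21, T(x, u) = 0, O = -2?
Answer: 46 + 3*I*sqrt(19) ≈ 46.0 + 13.077*I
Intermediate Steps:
v = -171 (v = 3*(-36 - 21) = 3*(-57) = -171)
r(n, P) = 0 (r(n, P) = -1/3*0 = 0)
t = 3*I*sqrt(19) (t = sqrt(-171 + 0) = sqrt(-171) = 3*I*sqrt(19) ≈ 13.077*I)
(332 - 286) + t = (332 - 286) + 3*I*sqrt(19) = 46 + 3*I*sqrt(19)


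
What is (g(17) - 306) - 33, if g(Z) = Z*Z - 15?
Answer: -65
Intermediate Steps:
g(Z) = -15 + Z² (g(Z) = Z² - 15 = -15 + Z²)
(g(17) - 306) - 33 = ((-15 + 17²) - 306) - 33 = ((-15 + 289) - 306) - 33 = (274 - 306) - 33 = -32 - 33 = -65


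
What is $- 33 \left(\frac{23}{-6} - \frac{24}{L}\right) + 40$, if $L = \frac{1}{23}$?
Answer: $\frac{36765}{2} \approx 18383.0$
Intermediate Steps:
$L = \frac{1}{23} \approx 0.043478$
$- 33 \left(\frac{23}{-6} - \frac{24}{L}\right) + 40 = - 33 \left(\frac{23}{-6} - 24 \frac{1}{\frac{1}{23}}\right) + 40 = - 33 \left(23 \left(- \frac{1}{6}\right) - 552\right) + 40 = - 33 \left(- \frac{23}{6} - 552\right) + 40 = \left(-33\right) \left(- \frac{3335}{6}\right) + 40 = \frac{36685}{2} + 40 = \frac{36765}{2}$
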